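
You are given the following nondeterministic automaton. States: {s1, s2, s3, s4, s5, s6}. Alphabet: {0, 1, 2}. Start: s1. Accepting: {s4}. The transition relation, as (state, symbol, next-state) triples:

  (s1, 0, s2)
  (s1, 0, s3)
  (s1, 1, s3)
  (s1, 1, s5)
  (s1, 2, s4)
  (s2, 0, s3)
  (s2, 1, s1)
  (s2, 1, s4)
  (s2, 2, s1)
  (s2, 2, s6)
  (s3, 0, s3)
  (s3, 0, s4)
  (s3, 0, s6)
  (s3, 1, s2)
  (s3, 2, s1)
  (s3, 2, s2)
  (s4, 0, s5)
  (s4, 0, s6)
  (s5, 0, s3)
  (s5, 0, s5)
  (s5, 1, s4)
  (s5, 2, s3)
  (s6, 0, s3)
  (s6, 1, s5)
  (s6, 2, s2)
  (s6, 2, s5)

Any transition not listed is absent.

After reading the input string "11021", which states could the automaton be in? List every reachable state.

Start in {s1}.
Read '1': {s1} → {s3, s5}.
Read '1': {s3, s5} → {s2, s4}.
Read '0': {s2, s4} → {s3, s5, s6}.
Read '2': {s3, s5, s6} → {s1, s2, s3, s5}.
Read '1': {s1, s2, s3, s5} → {s1, s2, s3, s4, s5}.

{s1, s2, s3, s4, s5}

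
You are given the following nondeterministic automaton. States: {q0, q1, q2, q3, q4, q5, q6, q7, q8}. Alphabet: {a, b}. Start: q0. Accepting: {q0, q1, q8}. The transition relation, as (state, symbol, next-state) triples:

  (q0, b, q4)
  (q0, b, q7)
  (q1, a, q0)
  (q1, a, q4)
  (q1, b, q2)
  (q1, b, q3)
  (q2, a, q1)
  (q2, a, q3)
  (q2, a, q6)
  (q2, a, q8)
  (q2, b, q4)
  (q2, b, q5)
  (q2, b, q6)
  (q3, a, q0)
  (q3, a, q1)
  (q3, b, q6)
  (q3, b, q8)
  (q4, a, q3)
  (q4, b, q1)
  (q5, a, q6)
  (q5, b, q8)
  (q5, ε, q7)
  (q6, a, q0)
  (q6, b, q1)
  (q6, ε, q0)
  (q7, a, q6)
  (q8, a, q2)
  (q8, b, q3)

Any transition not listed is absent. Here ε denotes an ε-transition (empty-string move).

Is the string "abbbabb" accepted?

Start in {q0}.
Read 'a': q0→∅; now ∅.
The set is empty and remains empty for the remaining 6 symbols.
The final set ∅ contains no accepting state.

No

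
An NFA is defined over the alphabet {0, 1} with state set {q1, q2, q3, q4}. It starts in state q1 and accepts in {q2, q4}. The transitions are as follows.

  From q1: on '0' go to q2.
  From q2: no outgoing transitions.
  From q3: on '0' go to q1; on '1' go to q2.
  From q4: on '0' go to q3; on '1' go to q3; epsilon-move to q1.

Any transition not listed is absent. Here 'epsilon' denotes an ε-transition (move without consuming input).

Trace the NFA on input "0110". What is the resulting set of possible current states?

Start in {q1}.
Read '0': {q1} → {q2}.
Read '1': {q2} → ∅.
The set is empty and remains empty for the remaining 2 symbols.

∅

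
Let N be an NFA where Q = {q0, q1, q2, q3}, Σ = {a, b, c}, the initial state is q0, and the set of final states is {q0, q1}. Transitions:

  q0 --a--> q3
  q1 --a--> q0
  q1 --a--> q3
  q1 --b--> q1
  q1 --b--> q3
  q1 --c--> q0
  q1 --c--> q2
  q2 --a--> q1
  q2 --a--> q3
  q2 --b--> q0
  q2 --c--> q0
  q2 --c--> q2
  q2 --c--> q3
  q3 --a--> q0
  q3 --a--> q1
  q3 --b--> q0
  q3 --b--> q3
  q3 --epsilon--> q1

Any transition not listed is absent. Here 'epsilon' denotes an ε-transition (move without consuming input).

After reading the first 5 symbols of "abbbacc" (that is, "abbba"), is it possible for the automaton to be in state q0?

Yes

Start in {q0}.
Read 'a': q0→{q3}; union {q3}; ε-closure = {q1, q3}.
Read 'b': q1→{q1, q3}, q3→{q0, q3}; now {q0, q1, q3}.
Read 'b': q0→∅, q1→{q1, q3}, q3→{q0, q3}; now {q0, q1, q3}.
Read 'b': q0→∅, q1→{q1, q3}, q3→{q0, q3}; now {q0, q1, q3}.
Read 'a': q0→{q3}, q1→{q0, q3}, q3→{q0, q1}; now {q0, q1, q3}.
State q0 is in {q0, q1, q3}.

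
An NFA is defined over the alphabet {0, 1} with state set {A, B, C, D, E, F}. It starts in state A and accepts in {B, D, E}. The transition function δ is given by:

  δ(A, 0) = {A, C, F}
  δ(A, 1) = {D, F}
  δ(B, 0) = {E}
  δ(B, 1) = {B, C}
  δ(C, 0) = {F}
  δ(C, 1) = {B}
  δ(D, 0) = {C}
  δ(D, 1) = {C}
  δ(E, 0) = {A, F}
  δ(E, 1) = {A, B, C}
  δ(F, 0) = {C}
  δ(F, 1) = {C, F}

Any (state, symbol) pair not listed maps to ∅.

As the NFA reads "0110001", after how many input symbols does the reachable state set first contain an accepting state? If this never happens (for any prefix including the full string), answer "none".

2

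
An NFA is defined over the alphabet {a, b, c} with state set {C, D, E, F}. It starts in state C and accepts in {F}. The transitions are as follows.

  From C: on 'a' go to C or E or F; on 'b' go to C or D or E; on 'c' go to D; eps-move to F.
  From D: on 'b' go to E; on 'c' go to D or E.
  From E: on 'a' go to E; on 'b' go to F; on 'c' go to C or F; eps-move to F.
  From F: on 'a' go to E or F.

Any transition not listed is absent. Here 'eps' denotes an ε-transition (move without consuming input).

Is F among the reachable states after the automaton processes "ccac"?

Yes

Start: ε-closure({C}) = {C, F}.
Read 'c': {C, F} → {D}.
Read 'c': {D} → {D, E, F}.
Read 'a': {D, E, F} → {E, F}.
Read 'c': {E, F} → {C, F}.
State F is in {C, F}.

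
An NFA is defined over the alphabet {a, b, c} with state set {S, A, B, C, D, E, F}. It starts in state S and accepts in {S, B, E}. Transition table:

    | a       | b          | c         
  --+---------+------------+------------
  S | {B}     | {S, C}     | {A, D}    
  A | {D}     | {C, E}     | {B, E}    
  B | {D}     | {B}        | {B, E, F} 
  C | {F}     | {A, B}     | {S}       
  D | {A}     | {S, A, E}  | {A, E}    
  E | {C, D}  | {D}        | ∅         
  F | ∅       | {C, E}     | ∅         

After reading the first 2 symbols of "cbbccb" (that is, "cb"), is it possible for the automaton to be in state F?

No

Start in {S}.
Read 'c': {S} → {A, D}.
Read 'b': {A, D} → {S, A, C, E}.
State F is not in {S, A, C, E}.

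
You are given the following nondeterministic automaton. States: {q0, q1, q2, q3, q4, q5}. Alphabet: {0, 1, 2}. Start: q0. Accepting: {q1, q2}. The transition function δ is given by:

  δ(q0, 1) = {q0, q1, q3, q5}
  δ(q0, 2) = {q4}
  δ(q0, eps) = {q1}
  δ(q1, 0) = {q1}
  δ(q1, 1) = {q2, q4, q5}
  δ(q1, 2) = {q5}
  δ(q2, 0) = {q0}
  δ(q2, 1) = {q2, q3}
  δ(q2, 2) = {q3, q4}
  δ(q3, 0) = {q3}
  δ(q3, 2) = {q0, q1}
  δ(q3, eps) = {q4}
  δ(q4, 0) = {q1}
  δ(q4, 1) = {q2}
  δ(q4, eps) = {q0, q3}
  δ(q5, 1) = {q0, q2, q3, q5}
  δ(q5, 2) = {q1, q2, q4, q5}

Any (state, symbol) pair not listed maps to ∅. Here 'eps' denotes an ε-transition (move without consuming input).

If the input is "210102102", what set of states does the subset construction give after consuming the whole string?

Start: ε-closure({q0}) = {q0, q1}.
Read '2': {q0, q1} → {q0, q1, q3, q4, q5}.
Read '1': {q0, q1, q3, q4, q5} → {q0, q1, q2, q3, q4, q5}.
Read '0': {q0, q1, q2, q3, q4, q5} → {q0, q1, q3, q4}.
Read '1': {q0, q1, q3, q4} → {q0, q1, q2, q3, q4, q5}.
Read '0': {q0, q1, q2, q3, q4, q5} → {q0, q1, q3, q4}.
Read '2': {q0, q1, q3, q4} → {q0, q1, q3, q4, q5}.
Read '1': {q0, q1, q3, q4, q5} → {q0, q1, q2, q3, q4, q5}.
Read '0': {q0, q1, q2, q3, q4, q5} → {q0, q1, q3, q4}.
Read '2': {q0, q1, q3, q4} → {q0, q1, q3, q4, q5}.

{q0, q1, q3, q4, q5}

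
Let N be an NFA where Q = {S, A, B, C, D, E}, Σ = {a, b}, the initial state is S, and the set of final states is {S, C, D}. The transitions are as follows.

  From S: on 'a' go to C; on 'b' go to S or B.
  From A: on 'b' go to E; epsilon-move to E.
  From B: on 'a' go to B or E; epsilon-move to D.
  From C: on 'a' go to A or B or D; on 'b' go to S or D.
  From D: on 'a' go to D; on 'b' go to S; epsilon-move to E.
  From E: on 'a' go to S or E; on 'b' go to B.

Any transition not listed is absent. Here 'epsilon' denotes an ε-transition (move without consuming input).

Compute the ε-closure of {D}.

{D, E}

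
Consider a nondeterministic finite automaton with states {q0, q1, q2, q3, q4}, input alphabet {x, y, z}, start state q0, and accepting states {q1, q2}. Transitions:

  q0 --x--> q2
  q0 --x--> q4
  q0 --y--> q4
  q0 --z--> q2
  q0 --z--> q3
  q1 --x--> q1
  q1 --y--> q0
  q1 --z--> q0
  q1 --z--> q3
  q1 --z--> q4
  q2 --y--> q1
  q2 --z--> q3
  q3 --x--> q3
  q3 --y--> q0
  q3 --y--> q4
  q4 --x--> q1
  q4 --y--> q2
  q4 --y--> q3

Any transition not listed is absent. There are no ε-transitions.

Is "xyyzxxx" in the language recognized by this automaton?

Yes

Start in {q0}.
Read 'x': q0→{q2, q4}; now {q2, q4}.
Read 'y': q2→{q1}, q4→{q2, q3}; now {q1, q2, q3}.
Read 'y': q1→{q0}, q2→{q1}, q3→{q0, q4}; now {q0, q1, q4}.
Read 'z': q0→{q2, q3}, q1→{q0, q3, q4}, q4→∅; now {q0, q2, q3, q4}.
Read 'x': q0→{q2, q4}, q2→∅, q3→{q3}, q4→{q1}; now {q1, q2, q3, q4}.
Read 'x': q1→{q1}, q2→∅, q3→{q3}, q4→{q1}; now {q1, q3}.
Read 'x': q1→{q1}, q3→{q3}; now {q1, q3}.
The final set {q1, q3} contains the accepting state q1.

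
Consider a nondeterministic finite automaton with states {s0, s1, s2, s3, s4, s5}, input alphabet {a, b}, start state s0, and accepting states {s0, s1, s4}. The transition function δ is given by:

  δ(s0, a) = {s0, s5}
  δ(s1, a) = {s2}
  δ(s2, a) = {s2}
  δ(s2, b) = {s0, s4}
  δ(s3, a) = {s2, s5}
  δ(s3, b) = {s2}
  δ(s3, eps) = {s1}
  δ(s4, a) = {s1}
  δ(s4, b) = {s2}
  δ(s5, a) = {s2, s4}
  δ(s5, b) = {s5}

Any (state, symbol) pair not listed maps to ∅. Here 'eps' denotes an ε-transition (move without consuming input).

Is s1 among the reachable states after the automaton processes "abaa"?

Start in {s0}.
Read 'a': {s0} → {s0, s5}.
Read 'b': {s0, s5} → {s5}.
Read 'a': {s5} → {s2, s4}.
Read 'a': {s2, s4} → {s1, s2}.
State s1 is in {s1, s2}.

Yes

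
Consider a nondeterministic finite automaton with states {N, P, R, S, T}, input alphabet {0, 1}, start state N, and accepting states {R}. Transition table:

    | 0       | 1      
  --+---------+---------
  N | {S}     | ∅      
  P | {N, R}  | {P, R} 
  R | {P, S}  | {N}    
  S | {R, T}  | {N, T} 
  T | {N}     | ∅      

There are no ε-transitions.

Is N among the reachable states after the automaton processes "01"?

Start in {N}.
Read '0': {N} → {S}.
Read '1': {S} → {N, T}.
State N is in {N, T}.

Yes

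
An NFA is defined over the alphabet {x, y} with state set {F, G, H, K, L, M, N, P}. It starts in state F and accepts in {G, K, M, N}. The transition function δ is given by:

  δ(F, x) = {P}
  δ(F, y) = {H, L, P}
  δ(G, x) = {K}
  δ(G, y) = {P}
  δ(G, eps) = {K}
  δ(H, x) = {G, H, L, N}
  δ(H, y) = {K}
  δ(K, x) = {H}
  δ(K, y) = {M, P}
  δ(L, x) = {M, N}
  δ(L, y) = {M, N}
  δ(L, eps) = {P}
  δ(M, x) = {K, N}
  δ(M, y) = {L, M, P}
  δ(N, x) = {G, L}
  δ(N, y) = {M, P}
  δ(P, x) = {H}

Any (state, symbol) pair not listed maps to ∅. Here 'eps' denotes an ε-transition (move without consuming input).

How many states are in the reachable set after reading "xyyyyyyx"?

Start in {F}.
Read 'x': F→{P}; now {P}.
Read 'y': P→∅; now ∅.
The set is empty and remains empty for the remaining 6 symbols.
That set has 0 states.

0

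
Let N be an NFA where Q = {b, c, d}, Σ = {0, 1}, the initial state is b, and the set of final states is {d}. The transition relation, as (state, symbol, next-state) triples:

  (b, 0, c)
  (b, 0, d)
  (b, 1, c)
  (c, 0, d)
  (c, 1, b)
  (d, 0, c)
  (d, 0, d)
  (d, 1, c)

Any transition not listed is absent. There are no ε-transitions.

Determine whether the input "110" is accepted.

Yes

Start in {b}.
Read '1': {b} → {c}.
Read '1': {c} → {b}.
Read '0': {b} → {c, d}.
The final set {c, d} contains the accepting state d.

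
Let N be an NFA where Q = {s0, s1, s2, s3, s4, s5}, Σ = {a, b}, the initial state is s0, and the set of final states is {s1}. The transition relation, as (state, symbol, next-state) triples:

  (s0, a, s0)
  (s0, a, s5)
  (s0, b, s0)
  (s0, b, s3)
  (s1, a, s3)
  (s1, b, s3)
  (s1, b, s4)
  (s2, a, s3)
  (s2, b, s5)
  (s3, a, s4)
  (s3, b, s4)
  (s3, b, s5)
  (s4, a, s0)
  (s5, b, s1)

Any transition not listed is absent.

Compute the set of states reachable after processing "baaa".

Start in {s0}.
Read 'b': {s0} → {s0, s3}.
Read 'a': {s0, s3} → {s0, s4, s5}.
Read 'a': {s0, s4, s5} → {s0, s5}.
Read 'a': {s0, s5} → {s0, s5}.

{s0, s5}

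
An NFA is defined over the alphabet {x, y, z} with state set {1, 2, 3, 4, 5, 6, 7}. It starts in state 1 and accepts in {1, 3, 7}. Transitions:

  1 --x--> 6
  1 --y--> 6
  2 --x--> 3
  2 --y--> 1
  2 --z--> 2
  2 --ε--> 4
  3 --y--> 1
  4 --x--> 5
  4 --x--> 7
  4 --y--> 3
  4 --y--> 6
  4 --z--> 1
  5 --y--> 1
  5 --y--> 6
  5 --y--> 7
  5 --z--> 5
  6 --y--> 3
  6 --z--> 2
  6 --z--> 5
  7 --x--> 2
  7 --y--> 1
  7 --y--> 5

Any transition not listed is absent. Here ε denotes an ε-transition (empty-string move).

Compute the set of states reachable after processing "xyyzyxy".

Start in {1}.
Read 'x': {1} → {6}.
Read 'y': {6} → {3}.
Read 'y': {3} → {1}.
Read 'z': {1} → ∅.
The set is empty and remains empty for the remaining 3 symbols.

∅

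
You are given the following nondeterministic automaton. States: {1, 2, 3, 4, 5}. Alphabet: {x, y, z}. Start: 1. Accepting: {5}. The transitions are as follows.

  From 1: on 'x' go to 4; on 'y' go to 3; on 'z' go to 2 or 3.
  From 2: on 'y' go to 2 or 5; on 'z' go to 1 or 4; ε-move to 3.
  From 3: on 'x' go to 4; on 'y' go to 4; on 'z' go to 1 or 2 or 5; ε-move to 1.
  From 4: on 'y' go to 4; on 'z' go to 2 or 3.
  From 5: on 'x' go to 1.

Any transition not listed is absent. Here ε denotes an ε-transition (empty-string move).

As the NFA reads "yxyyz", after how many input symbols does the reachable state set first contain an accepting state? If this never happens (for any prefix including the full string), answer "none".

none

Start in {1}.
Read 'y': 1→{3}; union {3}; ε-closure = {1, 3}.
Read 'x': 1→{4}, 3→{4}; now {4}.
Read 'y': 4→{4}; now {4}.
Read 'y': 4→{4}; now {4}.
Read 'z': 4→{2, 3}; union {2, 3}; ε-closure = {1, 2, 3}.
No reachable set along the way intersects F.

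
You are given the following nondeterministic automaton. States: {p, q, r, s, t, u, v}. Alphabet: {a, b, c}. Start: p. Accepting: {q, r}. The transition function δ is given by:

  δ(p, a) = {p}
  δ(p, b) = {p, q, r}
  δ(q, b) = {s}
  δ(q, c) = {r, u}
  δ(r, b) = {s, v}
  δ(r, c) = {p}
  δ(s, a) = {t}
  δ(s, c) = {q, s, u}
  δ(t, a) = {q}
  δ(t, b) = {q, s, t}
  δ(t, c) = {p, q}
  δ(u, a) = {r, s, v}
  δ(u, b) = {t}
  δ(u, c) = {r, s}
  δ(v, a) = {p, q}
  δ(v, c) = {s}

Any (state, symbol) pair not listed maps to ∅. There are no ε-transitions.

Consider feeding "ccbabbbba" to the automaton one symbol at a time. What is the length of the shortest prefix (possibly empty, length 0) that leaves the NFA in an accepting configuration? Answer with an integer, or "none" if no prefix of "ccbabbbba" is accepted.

Start in {p}.
Read 'c': p→∅; now ∅.
The set is empty and remains empty for the remaining 8 symbols.
No reachable set along the way intersects F.

none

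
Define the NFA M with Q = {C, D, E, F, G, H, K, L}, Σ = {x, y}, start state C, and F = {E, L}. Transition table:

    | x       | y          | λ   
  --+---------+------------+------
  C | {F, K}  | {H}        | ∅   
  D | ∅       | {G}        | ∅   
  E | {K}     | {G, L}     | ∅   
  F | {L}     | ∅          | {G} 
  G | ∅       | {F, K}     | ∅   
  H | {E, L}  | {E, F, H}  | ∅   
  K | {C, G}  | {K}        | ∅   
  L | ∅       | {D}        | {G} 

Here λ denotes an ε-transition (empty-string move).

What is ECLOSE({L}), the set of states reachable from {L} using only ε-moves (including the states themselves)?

Begin with {L}.
ε-move L → G; add G.

{G, L}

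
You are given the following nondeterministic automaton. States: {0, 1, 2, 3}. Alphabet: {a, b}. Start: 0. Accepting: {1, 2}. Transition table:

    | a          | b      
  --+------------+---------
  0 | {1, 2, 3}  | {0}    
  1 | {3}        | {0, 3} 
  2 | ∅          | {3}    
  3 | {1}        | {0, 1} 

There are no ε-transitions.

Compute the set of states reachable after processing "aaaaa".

Start in {0}.
Read 'a': 0→{1, 2, 3}; now {1, 2, 3}.
Read 'a': 1→{3}, 2→∅, 3→{1}; now {1, 3}.
Read 'a': 1→{3}, 3→{1}; now {1, 3}.
Read 'a': 1→{3}, 3→{1}; now {1, 3}.
Read 'a': 1→{3}, 3→{1}; now {1, 3}.

{1, 3}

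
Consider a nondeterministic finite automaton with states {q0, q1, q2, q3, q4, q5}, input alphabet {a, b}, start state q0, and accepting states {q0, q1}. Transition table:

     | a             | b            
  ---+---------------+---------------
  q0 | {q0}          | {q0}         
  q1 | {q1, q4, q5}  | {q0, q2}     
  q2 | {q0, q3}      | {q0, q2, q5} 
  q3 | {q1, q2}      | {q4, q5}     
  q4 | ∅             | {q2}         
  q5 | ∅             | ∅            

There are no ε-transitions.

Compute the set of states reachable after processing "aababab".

{q0}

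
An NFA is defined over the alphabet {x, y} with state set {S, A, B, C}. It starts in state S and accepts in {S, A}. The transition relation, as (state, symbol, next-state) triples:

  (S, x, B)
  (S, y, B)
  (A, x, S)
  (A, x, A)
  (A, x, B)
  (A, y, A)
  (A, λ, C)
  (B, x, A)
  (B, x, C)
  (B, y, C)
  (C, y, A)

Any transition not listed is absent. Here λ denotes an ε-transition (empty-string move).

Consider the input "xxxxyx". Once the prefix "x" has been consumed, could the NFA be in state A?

No

Start in {S}.
Read 'x': {S} → {B}.
State A is not in {B}.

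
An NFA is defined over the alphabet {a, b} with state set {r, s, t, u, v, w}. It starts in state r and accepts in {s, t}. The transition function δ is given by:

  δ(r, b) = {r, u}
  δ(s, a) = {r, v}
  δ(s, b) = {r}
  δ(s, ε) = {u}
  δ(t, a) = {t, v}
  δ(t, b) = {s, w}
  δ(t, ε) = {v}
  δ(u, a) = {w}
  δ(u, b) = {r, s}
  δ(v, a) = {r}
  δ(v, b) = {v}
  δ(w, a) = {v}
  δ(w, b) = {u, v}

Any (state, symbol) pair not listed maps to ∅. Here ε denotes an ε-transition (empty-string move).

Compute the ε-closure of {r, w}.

{r, w}

Begin with {r, w}.
No ε-moves leave this set, so the closure equals the set itself.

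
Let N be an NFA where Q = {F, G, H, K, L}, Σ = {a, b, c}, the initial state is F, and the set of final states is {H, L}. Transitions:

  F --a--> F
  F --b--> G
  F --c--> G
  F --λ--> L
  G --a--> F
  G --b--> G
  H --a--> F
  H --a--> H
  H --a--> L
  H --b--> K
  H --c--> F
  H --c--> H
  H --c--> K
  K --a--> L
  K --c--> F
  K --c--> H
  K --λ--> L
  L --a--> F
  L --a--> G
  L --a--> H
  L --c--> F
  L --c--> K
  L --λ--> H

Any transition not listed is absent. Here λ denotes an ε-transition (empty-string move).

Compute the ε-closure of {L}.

{H, L}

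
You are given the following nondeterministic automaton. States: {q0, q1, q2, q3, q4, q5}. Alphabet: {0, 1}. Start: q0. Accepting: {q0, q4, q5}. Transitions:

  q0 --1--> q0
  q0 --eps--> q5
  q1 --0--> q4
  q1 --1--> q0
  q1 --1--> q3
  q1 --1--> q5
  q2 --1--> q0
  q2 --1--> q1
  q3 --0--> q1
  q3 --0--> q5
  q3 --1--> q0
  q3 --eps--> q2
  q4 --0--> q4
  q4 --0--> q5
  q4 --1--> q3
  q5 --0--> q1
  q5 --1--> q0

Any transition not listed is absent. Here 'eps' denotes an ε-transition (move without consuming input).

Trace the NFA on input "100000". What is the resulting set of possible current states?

{q1, q4, q5}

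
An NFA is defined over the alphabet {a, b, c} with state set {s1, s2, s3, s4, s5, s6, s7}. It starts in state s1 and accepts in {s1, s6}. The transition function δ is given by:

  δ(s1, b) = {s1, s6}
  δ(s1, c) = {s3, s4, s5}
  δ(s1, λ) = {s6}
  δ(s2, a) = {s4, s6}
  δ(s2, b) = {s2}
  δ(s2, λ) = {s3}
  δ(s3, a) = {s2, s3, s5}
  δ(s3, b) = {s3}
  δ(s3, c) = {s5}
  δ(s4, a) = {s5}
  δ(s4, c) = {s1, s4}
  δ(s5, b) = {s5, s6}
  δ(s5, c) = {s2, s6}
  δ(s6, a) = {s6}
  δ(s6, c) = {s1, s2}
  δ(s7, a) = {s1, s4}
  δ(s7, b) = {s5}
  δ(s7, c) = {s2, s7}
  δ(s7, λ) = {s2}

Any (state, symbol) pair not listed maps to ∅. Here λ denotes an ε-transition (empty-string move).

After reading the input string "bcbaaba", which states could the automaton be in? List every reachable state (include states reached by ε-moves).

{s2, s3, s4, s5, s6}

Start: ε-closure({s1}) = {s1, s6}.
Read 'b': {s1, s6} → {s1, s6}.
Read 'c': {s1, s6} → {s1, s2, s3, s4, s5, s6}.
Read 'b': {s1, s2, s3, s4, s5, s6} → {s1, s2, s3, s5, s6}.
Read 'a': {s1, s2, s3, s5, s6} → {s2, s3, s4, s5, s6}.
Read 'a': {s2, s3, s4, s5, s6} → {s2, s3, s4, s5, s6}.
Read 'b': {s2, s3, s4, s5, s6} → {s2, s3, s5, s6}.
Read 'a': {s2, s3, s5, s6} → {s2, s3, s4, s5, s6}.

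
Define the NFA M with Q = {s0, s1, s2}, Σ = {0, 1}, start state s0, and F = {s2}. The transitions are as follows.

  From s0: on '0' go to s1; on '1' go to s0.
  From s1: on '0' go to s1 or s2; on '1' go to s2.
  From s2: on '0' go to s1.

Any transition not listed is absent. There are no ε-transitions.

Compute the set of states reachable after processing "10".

{s1}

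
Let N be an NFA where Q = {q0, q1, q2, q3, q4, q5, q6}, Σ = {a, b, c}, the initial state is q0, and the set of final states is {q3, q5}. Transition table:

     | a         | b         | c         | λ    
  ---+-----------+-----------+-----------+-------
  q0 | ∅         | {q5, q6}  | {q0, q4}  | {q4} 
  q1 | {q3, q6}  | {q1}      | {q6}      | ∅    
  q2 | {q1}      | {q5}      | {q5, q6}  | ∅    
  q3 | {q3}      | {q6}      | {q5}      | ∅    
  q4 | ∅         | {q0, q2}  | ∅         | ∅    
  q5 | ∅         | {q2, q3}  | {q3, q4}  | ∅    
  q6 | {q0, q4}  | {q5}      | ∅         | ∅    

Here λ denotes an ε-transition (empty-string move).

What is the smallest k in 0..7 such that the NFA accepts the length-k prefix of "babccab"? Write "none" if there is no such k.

Start: ε-closure({q0}) = {q0, q4}.
Read 'b': q0→{q5, q6}, q4→{q0, q2}; union {q0, q2, q5, q6}; ε-closure = {q0, q2, q4, q5, q6}.
None of the earlier sets intersect F, but {q0, q2, q4, q5, q6} does.

1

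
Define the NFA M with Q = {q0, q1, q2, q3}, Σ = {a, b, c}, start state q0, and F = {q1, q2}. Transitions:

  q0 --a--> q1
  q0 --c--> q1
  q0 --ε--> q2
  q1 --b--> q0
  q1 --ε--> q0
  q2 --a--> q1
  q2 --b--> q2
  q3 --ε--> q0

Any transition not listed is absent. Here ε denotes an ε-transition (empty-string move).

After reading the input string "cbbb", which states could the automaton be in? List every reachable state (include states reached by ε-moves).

Start: ε-closure({q0}) = {q0, q2}.
Read 'c': {q0, q2} → {q0, q1, q2}.
Read 'b': {q0, q1, q2} → {q0, q2}.
Read 'b': {q0, q2} → {q2}.
Read 'b': {q2} → {q2}.

{q2}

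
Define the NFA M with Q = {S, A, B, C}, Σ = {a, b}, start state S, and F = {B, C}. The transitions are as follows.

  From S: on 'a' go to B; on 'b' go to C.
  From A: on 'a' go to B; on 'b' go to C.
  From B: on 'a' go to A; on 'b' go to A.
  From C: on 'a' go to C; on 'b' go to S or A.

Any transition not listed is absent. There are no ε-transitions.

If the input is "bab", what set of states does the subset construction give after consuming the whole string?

Start in {S}.
Read 'b': {S} → {C}.
Read 'a': {C} → {C}.
Read 'b': {C} → {S, A}.

{S, A}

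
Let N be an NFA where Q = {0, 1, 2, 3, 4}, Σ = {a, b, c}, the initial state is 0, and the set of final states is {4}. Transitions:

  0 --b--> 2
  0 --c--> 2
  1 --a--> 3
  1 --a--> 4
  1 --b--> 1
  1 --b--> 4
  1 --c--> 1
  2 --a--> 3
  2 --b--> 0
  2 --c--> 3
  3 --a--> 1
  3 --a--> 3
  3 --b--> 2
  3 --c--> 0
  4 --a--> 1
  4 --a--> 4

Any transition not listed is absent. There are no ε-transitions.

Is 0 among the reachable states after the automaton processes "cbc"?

No

Start in {0}.
Read 'c': {0} → {2}.
Read 'b': {2} → {0}.
Read 'c': {0} → {2}.
State 0 is not in {2}.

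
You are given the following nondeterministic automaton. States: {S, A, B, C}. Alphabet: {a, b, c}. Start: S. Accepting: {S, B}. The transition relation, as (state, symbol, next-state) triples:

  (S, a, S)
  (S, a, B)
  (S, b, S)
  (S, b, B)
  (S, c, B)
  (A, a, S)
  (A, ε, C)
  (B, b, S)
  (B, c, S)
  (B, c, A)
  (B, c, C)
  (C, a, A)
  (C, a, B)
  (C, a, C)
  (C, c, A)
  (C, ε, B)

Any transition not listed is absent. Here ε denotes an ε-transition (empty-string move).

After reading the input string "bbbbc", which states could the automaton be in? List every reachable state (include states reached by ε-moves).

{S, A, B, C}

Start in {S}.
Read 'b': S→{S, B}; now {S, B}.
Read 'b': S→{S, B}, B→{S}; now {S, B}.
Read 'b': S→{S, B}, B→{S}; now {S, B}.
Read 'b': S→{S, B}, B→{S}; now {S, B}.
Read 'c': S→{B}, B→{S, A, C}; now {S, A, B, C}.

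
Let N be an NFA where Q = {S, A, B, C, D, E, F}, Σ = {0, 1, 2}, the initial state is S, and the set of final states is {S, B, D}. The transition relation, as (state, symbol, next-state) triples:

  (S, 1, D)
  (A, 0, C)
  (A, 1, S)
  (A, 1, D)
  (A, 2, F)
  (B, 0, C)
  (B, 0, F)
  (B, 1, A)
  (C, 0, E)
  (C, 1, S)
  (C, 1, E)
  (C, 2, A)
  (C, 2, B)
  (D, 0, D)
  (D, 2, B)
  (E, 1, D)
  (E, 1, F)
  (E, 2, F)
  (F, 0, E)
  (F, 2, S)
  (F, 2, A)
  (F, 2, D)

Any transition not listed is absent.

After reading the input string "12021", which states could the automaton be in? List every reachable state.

Start in {S}.
Read '1': S→{D}; now {D}.
Read '2': D→{B}; now {B}.
Read '0': B→{C, F}; now {C, F}.
Read '2': C→{A, B}, F→{S, A, D}; now {S, A, B, D}.
Read '1': S→{D}, A→{S, D}, B→{A}, D→∅; now {S, A, D}.

{S, A, D}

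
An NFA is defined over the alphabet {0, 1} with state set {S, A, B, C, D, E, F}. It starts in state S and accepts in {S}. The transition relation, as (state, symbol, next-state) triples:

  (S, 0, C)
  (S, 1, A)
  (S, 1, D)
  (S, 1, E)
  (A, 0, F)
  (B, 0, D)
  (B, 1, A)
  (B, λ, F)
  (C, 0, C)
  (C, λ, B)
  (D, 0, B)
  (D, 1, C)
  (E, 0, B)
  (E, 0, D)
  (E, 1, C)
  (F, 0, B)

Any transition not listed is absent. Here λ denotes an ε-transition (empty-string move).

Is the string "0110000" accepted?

No

Start in {S}.
Read '0': {S} → {B, C, F}.
Read '1': {B, C, F} → {A}.
Read '1': {A} → ∅.
The set is empty and remains empty for the remaining 4 symbols.
The final set ∅ contains no accepting state.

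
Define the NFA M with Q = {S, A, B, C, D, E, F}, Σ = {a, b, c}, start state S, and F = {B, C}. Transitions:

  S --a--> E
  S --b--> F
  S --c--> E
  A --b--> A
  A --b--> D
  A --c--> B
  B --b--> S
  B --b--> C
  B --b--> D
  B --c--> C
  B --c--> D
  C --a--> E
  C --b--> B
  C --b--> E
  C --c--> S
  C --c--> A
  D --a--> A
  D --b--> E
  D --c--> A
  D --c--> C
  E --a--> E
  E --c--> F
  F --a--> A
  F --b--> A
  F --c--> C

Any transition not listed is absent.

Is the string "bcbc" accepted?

Start in {S}.
Read 'b': S→{F}; now {F}.
Read 'c': F→{C}; now {C}.
Read 'b': C→{B, E}; now {B, E}.
Read 'c': B→{C, D}, E→{F}; now {C, D, F}.
The final set {C, D, F} contains the accepting state C.

Yes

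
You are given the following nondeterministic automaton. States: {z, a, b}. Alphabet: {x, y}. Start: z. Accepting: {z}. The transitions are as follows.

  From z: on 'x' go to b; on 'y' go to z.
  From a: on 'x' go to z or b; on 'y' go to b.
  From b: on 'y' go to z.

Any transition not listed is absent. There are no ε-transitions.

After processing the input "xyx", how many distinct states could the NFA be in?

Start in {z}.
Read 'x': {z} → {b}.
Read 'y': {b} → {z}.
Read 'x': {z} → {b}.
That set has 1 state.

1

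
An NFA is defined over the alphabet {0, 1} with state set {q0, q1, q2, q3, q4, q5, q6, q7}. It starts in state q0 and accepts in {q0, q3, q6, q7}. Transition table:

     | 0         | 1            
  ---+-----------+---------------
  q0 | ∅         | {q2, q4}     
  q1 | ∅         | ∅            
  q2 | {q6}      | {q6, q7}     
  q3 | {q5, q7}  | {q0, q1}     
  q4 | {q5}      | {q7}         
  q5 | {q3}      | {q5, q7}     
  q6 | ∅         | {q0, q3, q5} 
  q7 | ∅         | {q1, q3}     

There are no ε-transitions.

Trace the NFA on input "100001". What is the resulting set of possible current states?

{q0, q1}

Start in {q0}.
Read '1': {q0} → {q2, q4}.
Read '0': {q2, q4} → {q5, q6}.
Read '0': {q5, q6} → {q3}.
Read '0': {q3} → {q5, q7}.
Read '0': {q5, q7} → {q3}.
Read '1': {q3} → {q0, q1}.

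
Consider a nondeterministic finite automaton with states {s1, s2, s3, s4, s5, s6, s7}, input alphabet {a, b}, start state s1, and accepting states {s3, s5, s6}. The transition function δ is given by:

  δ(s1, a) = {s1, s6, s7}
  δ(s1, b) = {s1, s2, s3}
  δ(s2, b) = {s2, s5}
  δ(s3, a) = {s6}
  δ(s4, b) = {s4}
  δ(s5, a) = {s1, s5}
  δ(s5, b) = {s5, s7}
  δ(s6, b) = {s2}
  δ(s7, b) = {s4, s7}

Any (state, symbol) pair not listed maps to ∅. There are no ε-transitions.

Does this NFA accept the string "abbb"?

Yes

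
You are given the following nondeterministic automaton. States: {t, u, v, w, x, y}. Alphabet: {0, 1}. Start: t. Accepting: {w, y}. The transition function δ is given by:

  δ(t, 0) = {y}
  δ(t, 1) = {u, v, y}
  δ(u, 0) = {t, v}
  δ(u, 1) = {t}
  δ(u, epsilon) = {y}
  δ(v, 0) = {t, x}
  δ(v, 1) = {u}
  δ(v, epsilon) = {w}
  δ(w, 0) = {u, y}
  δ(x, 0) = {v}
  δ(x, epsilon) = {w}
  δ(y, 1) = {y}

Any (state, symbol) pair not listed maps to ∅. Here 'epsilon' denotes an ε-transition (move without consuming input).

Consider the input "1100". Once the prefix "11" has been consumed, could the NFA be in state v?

Start in {t}.
Read '1': t→{u, v, y}; union {u, v, y}; ε-closure = {u, v, w, y}.
Read '1': u→{t}, v→{u}, w→∅, y→{y}; now {t, u, y}.
State v is not in {t, u, y}.

No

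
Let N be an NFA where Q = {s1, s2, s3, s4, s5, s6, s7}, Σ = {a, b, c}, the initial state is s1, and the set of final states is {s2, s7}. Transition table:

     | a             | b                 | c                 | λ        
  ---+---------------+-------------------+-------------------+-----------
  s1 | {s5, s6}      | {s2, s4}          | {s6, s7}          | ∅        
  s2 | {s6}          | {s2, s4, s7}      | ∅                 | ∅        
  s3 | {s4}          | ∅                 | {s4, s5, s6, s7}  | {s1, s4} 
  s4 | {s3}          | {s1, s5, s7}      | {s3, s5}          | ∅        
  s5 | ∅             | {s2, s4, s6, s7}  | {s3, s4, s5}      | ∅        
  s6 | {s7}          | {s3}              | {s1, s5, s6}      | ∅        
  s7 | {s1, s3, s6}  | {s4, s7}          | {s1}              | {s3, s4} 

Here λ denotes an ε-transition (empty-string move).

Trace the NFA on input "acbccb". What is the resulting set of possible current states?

{s1, s2, s3, s4, s5, s6, s7}

Start in {s1}.
Read 'a': {s1} → {s5, s6}.
Read 'c': {s5, s6} → {s1, s3, s4, s5, s6}.
Read 'b': {s1, s3, s4, s5, s6} → {s1, s2, s3, s4, s5, s6, s7}.
Read 'c': {s1, s2, s3, s4, s5, s6, s7} → {s1, s3, s4, s5, s6, s7}.
Read 'c': {s1, s3, s4, s5, s6, s7} → {s1, s3, s4, s5, s6, s7}.
Read 'b': {s1, s3, s4, s5, s6, s7} → {s1, s2, s3, s4, s5, s6, s7}.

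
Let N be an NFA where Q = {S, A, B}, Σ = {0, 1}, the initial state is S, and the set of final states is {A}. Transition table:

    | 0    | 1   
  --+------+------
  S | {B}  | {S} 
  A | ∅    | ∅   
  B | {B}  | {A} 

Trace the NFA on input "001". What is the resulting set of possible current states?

Start in {S}.
Read '0': S→{B}; now {B}.
Read '0': B→{B}; now {B}.
Read '1': B→{A}; now {A}.

{A}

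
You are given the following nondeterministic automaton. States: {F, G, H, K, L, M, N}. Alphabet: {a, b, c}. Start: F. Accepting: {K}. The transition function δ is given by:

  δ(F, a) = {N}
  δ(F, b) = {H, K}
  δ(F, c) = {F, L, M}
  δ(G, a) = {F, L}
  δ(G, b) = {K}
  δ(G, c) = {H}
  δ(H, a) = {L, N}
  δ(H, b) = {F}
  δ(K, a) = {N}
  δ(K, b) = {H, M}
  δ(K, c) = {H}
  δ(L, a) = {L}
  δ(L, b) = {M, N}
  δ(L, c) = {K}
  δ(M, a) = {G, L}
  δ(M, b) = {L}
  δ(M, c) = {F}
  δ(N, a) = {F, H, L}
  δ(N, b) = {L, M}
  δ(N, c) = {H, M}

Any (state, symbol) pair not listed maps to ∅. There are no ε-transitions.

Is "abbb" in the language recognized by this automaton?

No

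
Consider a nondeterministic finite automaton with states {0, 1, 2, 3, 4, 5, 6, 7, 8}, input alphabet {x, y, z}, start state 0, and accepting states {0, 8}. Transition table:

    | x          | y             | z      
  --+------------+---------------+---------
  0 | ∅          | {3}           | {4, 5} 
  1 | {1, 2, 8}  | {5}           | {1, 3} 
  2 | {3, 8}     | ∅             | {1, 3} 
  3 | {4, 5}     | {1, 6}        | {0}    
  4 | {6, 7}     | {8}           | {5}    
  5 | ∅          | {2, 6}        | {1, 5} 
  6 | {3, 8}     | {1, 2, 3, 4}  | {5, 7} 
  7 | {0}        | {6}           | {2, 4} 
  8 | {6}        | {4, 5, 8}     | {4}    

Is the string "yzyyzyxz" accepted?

Start in {0}.
Read 'y': 0→{3}; now {3}.
Read 'z': 3→{0}; now {0}.
Read 'y': 0→{3}; now {3}.
Read 'y': 3→{1, 6}; now {1, 6}.
Read 'z': 1→{1, 3}, 6→{5, 7}; now {1, 3, 5, 7}.
Read 'y': 1→{5}, 3→{1, 6}, 5→{2, 6}, 7→{6}; now {1, 2, 5, 6}.
Read 'x': 1→{1, 2, 8}, 2→{3, 8}, 5→∅, 6→{3, 8}; now {1, 2, 3, 8}.
Read 'z': 1→{1, 3}, 2→{1, 3}, 3→{0}, 8→{4}; now {0, 1, 3, 4}.
The final set {0, 1, 3, 4} contains the accepting state 0.

Yes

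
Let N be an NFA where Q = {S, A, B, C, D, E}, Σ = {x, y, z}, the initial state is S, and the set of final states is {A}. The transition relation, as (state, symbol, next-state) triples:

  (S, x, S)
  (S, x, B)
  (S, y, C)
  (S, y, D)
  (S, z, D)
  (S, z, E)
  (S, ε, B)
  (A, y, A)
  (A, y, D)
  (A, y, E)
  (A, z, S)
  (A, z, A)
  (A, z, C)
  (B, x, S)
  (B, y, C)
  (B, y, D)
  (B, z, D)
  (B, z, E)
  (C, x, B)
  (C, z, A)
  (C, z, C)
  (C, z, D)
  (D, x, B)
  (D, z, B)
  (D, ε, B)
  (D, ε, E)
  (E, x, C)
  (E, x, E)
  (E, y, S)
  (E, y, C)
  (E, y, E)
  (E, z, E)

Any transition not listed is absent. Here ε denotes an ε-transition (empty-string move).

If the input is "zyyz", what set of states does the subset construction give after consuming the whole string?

{A, B, C, D, E}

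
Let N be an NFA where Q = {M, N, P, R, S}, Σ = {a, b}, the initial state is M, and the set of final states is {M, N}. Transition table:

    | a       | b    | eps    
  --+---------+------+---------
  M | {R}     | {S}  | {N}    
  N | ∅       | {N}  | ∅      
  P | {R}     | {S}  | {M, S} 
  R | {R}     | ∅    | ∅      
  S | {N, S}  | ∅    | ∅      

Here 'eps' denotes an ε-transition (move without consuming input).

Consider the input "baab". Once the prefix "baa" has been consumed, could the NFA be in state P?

No

Start: ε-closure({M}) = {M, N}.
Read 'b': {M, N} → {N, S}.
Read 'a': {N, S} → {N, S}.
Read 'a': {N, S} → {N, S}.
State P is not in {N, S}.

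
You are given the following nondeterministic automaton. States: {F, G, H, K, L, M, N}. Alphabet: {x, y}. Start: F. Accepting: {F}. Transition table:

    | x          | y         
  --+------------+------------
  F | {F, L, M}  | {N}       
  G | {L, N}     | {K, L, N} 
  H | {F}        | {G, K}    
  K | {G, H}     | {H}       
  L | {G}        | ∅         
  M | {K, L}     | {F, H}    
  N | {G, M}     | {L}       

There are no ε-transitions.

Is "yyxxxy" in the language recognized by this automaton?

Start in {F}.
Read 'y': F→{N}; now {N}.
Read 'y': N→{L}; now {L}.
Read 'x': L→{G}; now {G}.
Read 'x': G→{L, N}; now {L, N}.
Read 'x': L→{G}, N→{G, M}; now {G, M}.
Read 'y': G→{K, L, N}, M→{F, H}; now {F, H, K, L, N}.
The final set {F, H, K, L, N} contains the accepting state F.

Yes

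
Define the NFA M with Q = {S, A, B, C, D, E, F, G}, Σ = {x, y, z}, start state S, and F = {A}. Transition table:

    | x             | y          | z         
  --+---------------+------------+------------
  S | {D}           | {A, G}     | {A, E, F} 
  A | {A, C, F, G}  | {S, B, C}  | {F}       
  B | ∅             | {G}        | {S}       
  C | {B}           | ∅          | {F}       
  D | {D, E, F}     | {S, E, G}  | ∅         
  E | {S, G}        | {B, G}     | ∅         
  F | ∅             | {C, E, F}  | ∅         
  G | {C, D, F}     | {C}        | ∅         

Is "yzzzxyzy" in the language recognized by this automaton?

No

Start in {S}.
Read 'y': S→{A, G}; now {A, G}.
Read 'z': A→{F}, G→∅; now {F}.
Read 'z': F→∅; now ∅.
The set is empty and remains empty for the remaining 5 symbols.
The final set ∅ contains no accepting state.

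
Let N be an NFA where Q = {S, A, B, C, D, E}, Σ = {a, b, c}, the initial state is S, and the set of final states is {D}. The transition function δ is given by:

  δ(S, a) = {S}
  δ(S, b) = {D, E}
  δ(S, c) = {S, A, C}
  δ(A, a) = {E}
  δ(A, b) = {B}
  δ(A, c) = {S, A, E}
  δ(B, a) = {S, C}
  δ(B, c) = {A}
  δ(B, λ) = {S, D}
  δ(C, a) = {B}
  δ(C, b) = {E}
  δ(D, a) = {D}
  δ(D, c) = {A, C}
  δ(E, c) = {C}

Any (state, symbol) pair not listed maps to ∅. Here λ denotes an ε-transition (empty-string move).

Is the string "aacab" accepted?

Yes

Start in {S}.
Read 'a': S→{S}; now {S}.
Read 'a': S→{S}; now {S}.
Read 'c': S→{S, A, C}; now {S, A, C}.
Read 'a': S→{S}, A→{E}, C→{B}; union {S, B, E}; ε-closure = {S, B, D, E}.
Read 'b': S→{D, E}, B→∅, D→∅, E→∅; now {D, E}.
The final set {D, E} contains the accepting state D.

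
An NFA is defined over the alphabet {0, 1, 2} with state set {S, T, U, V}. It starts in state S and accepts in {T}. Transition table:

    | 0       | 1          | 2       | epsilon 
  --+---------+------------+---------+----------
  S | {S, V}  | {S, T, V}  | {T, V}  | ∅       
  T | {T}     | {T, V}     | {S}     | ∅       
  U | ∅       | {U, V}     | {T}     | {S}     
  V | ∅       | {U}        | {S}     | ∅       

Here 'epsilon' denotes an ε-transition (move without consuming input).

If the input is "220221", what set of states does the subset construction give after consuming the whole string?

Start in {S}.
Read '2': S→{T, V}; now {T, V}.
Read '2': T→{S}, V→{S}; now {S}.
Read '0': S→{S, V}; now {S, V}.
Read '2': S→{T, V}, V→{S}; now {S, T, V}.
Read '2': S→{T, V}, T→{S}, V→{S}; now {S, T, V}.
Read '1': S→{S, T, V}, T→{T, V}, V→{U}; now {S, T, U, V}.

{S, T, U, V}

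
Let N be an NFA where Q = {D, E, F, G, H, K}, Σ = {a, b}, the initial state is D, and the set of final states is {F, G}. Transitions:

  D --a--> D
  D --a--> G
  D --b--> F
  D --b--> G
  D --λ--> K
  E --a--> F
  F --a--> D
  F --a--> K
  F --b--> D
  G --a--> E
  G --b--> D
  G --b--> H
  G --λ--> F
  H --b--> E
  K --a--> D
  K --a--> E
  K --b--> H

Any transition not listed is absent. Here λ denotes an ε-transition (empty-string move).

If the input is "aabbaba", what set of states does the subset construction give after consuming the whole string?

Start: ε-closure({D}) = {D, K}.
Read 'a': D→{D, G}, K→{D, E}; union {D, E, G}; ε-closure = {D, E, F, G, K}.
Read 'a': D→{D, G}, E→{F}, F→{D, K}, G→{E}, K→{D, E}; now {D, E, F, G, K}.
Read 'b': D→{F, G}, E→∅, F→{D}, G→{D, H}, K→{H}; union {D, F, G, H}; ε-closure = {D, F, G, H, K}.
Read 'b': D→{F, G}, F→{D}, G→{D, H}, H→{E}, K→{H}; union {D, E, F, G, H}; ε-closure = {D, E, F, G, H, K}.
Read 'a': D→{D, G}, E→{F}, F→{D, K}, G→{E}, H→∅, K→{D, E}; now {D, E, F, G, K}.
Read 'b': D→{F, G}, E→∅, F→{D}, G→{D, H}, K→{H}; union {D, F, G, H}; ε-closure = {D, F, G, H, K}.
Read 'a': D→{D, G}, F→{D, K}, G→{E}, H→∅, K→{D, E}; union {D, E, G, K}; ε-closure = {D, E, F, G, K}.

{D, E, F, G, K}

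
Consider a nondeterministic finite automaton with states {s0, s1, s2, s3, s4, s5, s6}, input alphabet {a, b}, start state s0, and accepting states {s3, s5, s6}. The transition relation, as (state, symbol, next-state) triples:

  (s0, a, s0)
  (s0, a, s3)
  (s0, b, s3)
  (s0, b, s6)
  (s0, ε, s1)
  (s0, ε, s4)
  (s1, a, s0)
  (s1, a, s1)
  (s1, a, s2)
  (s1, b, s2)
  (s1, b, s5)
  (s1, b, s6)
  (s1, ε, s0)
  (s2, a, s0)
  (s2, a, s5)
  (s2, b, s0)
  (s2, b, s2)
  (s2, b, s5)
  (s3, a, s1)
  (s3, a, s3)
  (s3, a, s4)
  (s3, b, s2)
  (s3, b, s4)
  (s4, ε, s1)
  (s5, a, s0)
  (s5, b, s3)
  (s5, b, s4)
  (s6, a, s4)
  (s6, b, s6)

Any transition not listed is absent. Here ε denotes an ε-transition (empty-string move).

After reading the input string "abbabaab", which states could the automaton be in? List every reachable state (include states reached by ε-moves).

Start: ε-closure({s0}) = {s0, s1, s4}.
Read 'a': s0→{s0, s3}, s1→{s0, s1, s2}, s4→∅; union {s0, s1, s2, s3}; ε-closure = {s0, s1, s2, s3, s4}.
Read 'b': s0→{s3, s6}, s1→{s2, s5, s6}, s2→{s0, s2, s5}, s3→{s2, s4}, s4→∅; union {s0, s2, s3, s4, s5, s6}; ε-closure = {s0, s1, s2, s3, s4, s5, s6}.
Read 'b': s0→{s3, s6}, s1→{s2, s5, s6}, s2→{s0, s2, s5}, s3→{s2, s4}, s4→∅, s5→{s3, s4}, s6→{s6}; union {s0, s2, s3, s4, s5, s6}; ε-closure = {s0, s1, s2, s3, s4, s5, s6}.
Read 'a': s0→{s0, s3}, s1→{s0, s1, s2}, s2→{s0, s5}, s3→{s1, s3, s4}, s4→∅, s5→{s0}, s6→{s4}; now {s0, s1, s2, s3, s4, s5}.
Read 'b': s0→{s3, s6}, s1→{s2, s5, s6}, s2→{s0, s2, s5}, s3→{s2, s4}, s4→∅, s5→{s3, s4}; union {s0, s2, s3, s4, s5, s6}; ε-closure = {s0, s1, s2, s3, s4, s5, s6}.
Read 'a': s0→{s0, s3}, s1→{s0, s1, s2}, s2→{s0, s5}, s3→{s1, s3, s4}, s4→∅, s5→{s0}, s6→{s4}; now {s0, s1, s2, s3, s4, s5}.
Read 'a': s0→{s0, s3}, s1→{s0, s1, s2}, s2→{s0, s5}, s3→{s1, s3, s4}, s4→∅, s5→{s0}; now {s0, s1, s2, s3, s4, s5}.
Read 'b': s0→{s3, s6}, s1→{s2, s5, s6}, s2→{s0, s2, s5}, s3→{s2, s4}, s4→∅, s5→{s3, s4}; union {s0, s2, s3, s4, s5, s6}; ε-closure = {s0, s1, s2, s3, s4, s5, s6}.

{s0, s1, s2, s3, s4, s5, s6}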